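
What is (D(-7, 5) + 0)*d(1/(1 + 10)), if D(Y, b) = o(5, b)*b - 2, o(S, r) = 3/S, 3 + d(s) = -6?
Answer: -9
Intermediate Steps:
d(s) = -9 (d(s) = -3 - 6 = -9)
D(Y, b) = -2 + 3*b/5 (D(Y, b) = (3/5)*b - 2 = (3*(⅕))*b - 2 = 3*b/5 - 2 = -2 + 3*b/5)
(D(-7, 5) + 0)*d(1/(1 + 10)) = ((-2 + (⅗)*5) + 0)*(-9) = ((-2 + 3) + 0)*(-9) = (1 + 0)*(-9) = 1*(-9) = -9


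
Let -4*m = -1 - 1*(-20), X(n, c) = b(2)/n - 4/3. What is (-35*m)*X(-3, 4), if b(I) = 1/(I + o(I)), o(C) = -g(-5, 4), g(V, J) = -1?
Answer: -8645/36 ≈ -240.14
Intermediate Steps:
o(C) = 1 (o(C) = -1*(-1) = 1)
b(I) = 1/(1 + I) (b(I) = 1/(I + 1) = 1/(1 + I))
X(n, c) = -4/3 + 1/(3*n) (X(n, c) = 1/((1 + 2)*n) - 4/3 = 1/(3*n) - 4*⅓ = 1/(3*n) - 4/3 = -4/3 + 1/(3*n))
m = -19/4 (m = -(-1 - 1*(-20))/4 = -(-1 + 20)/4 = -¼*19 = -19/4 ≈ -4.7500)
(-35*m)*X(-3, 4) = (-35*(-19/4))*((⅓)*(1 - 4*(-3))/(-3)) = 665*((⅓)*(-⅓)*(1 + 12))/4 = 665*((⅓)*(-⅓)*13)/4 = (665/4)*(-13/9) = -8645/36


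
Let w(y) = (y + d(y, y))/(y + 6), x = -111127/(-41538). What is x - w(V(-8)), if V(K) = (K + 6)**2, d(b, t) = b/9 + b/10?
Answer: 6825311/3115350 ≈ 2.1909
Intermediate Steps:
d(b, t) = 19*b/90 (d(b, t) = b*(1/9) + b*(1/10) = b/9 + b/10 = 19*b/90)
x = 111127/41538 (x = -111127*(-1/41538) = 111127/41538 ≈ 2.6753)
V(K) = (6 + K)**2
w(y) = 109*y/(90*(6 + y)) (w(y) = (y + 19*y/90)/(y + 6) = (109*y/90)/(6 + y) = 109*y/(90*(6 + y)))
x - w(V(-8)) = 111127/41538 - 109*(6 - 8)**2/(90*(6 + (6 - 8)**2)) = 111127/41538 - 109*(-2)**2/(90*(6 + (-2)**2)) = 111127/41538 - 109*4/(90*(6 + 4)) = 111127/41538 - 109*4/(90*10) = 111127/41538 - 1*109/225 = 111127/41538 - 109/225 = 6825311/3115350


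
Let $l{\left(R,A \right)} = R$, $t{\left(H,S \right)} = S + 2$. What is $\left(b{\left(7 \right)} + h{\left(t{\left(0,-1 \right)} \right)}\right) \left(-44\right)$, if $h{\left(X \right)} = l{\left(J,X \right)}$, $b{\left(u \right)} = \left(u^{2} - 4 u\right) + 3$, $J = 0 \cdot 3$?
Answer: $-1056$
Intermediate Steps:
$J = 0$
$t{\left(H,S \right)} = 2 + S$
$b{\left(u \right)} = 3 + u^{2} - 4 u$
$h{\left(X \right)} = 0$
$\left(b{\left(7 \right)} + h{\left(t{\left(0,-1 \right)} \right)}\right) \left(-44\right) = \left(\left(3 + 7^{2} - 28\right) + 0\right) \left(-44\right) = \left(\left(3 + 49 - 28\right) + 0\right) \left(-44\right) = \left(24 + 0\right) \left(-44\right) = 24 \left(-44\right) = -1056$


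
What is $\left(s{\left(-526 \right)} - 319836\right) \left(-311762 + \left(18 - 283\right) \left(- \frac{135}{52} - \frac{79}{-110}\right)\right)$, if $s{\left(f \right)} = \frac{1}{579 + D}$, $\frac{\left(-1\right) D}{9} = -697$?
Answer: $\frac{390184571932423471}{3919344} \approx 9.9554 \cdot 10^{10}$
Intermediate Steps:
$D = 6273$ ($D = \left(-9\right) \left(-697\right) = 6273$)
$s{\left(f \right)} = \frac{1}{6852}$ ($s{\left(f \right)} = \frac{1}{579 + 6273} = \frac{1}{6852}$)
$\left(s{\left(-526 \right)} - 319836\right) \left(-311762 + \left(18 - 283\right) \left(- \frac{135}{52} - \frac{79}{-110}\right)\right) = \left(\frac{1}{6852} - 319836\right) \left(-311762 + \left(18 - 283\right) \left(- \frac{135}{52} - \frac{79}{-110}\right)\right) = - \frac{2191516271 \left(-311762 - 265 \left(\left(-135\right) \frac{1}{52} - - \frac{79}{110}\right)\right)}{6852} = - \frac{2191516271 \left(-311762 - 265 \left(- \frac{135}{52} + \frac{79}{110}\right)\right)}{6852} = - \frac{2191516271 \left(-311762 - - \frac{284663}{572}\right)}{6852} = - \frac{2191516271 \left(-311762 + \frac{284663}{572}\right)}{6852} = \left(- \frac{2191516271}{6852}\right) \left(- \frac{178043201}{572}\right) = \frac{390184571932423471}{3919344}$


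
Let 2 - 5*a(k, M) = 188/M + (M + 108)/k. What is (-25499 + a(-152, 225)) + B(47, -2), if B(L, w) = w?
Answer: -4360556251/171000 ≈ -25500.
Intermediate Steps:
a(k, M) = ⅖ - 188/(5*M) - (108 + M)/(5*k) (a(k, M) = ⅖ - (188/M + (M + 108)/k)/5 = ⅖ - (188/M + (108 + M)/k)/5 = ⅖ + (-188/(5*M) - (108 + M)/(5*k)) = ⅖ - 188/(5*M) - (108 + M)/(5*k))
(-25499 + a(-152, 225)) + B(47, -2) = (-25499 + (⅕)*(-188*(-152) - 1*225*(108 + 225) + 2*225*(-152))/(225*(-152))) - 2 = (-25499 + (⅕)*(1/225)*(-1/152)*(28576 - 1*225*333 - 68400)) - 2 = (-25499 + (⅕)*(1/225)*(-1/152)*(28576 - 74925 - 68400)) - 2 = (-25499 + (⅕)*(1/225)*(-1/152)*(-114749)) - 2 = (-25499 + 114749/171000) - 2 = -4360214251/171000 - 2 = -4360556251/171000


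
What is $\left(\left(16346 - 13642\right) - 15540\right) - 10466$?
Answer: $-23302$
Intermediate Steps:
$\left(\left(16346 - 13642\right) - 15540\right) - 10466 = \left(2704 - 15540\right) - 10466 = -12836 - 10466 = -23302$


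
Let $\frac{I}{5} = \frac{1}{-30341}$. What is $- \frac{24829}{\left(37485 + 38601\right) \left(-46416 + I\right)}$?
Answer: $\frac{753336689}{107152511912046} \approx 7.0305 \cdot 10^{-6}$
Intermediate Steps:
$I = - \frac{5}{30341}$ ($I = \frac{5}{-30341} = 5 \left(- \frac{1}{30341}\right) = - \frac{5}{30341} \approx -0.00016479$)
$- \frac{24829}{\left(37485 + 38601\right) \left(-46416 + I\right)} = - \frac{24829}{\left(37485 + 38601\right) \left(-46416 - \frac{5}{30341}\right)} = - \frac{24829}{76086 \left(- \frac{1408307861}{30341}\right)} = - \frac{24829}{- \frac{107152511912046}{30341}} = \left(-24829\right) \left(- \frac{30341}{107152511912046}\right) = \frac{753336689}{107152511912046}$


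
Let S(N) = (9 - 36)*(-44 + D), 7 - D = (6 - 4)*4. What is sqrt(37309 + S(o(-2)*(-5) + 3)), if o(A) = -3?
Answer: 2*sqrt(9631) ≈ 196.28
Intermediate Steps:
D = -1 (D = 7 - (6 - 4)*4 = 7 - 2*4 = 7 - 1*8 = 7 - 8 = -1)
S(N) = 1215 (S(N) = (9 - 36)*(-44 - 1) = -27*(-45) = 1215)
sqrt(37309 + S(o(-2)*(-5) + 3)) = sqrt(37309 + 1215) = sqrt(38524) = 2*sqrt(9631)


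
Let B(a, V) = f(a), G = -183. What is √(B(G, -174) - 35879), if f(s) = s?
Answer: I*√36062 ≈ 189.9*I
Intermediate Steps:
B(a, V) = a
√(B(G, -174) - 35879) = √(-183 - 35879) = √(-36062) = I*√36062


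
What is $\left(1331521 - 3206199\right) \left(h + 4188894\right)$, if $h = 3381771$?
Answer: $-14192559120870$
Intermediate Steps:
$\left(1331521 - 3206199\right) \left(h + 4188894\right) = \left(1331521 - 3206199\right) \left(3381771 + 4188894\right) = \left(-1874678\right) 7570665 = -14192559120870$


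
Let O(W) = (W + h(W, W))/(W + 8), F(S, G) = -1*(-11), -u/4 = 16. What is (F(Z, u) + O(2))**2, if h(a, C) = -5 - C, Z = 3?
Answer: 441/4 ≈ 110.25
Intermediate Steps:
u = -64 (u = -4*16 = -64)
F(S, G) = 11
O(W) = -5/(8 + W) (O(W) = (W + (-5 - W))/(W + 8) = -5/(8 + W))
(F(Z, u) + O(2))**2 = (11 - 5/(8 + 2))**2 = (11 - 5/10)**2 = (11 - 5*1/10)**2 = (11 - 1/2)**2 = (21/2)**2 = 441/4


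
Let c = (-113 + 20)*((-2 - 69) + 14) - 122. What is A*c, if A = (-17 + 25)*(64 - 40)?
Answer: 994368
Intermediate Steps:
A = 192 (A = 8*24 = 192)
c = 5179 (c = -93*(-71 + 14) - 122 = -93*(-57) - 122 = 5301 - 122 = 5179)
A*c = 192*5179 = 994368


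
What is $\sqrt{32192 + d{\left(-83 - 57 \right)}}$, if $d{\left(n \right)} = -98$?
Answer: $3 \sqrt{3566} \approx 179.15$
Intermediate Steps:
$\sqrt{32192 + d{\left(-83 - 57 \right)}} = \sqrt{32192 - 98} = \sqrt{32094} = 3 \sqrt{3566}$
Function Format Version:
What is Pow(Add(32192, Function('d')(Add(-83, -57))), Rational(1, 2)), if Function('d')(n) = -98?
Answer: Mul(3, Pow(3566, Rational(1, 2))) ≈ 179.15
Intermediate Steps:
Pow(Add(32192, Function('d')(Add(-83, -57))), Rational(1, 2)) = Pow(Add(32192, -98), Rational(1, 2)) = Pow(32094, Rational(1, 2)) = Mul(3, Pow(3566, Rational(1, 2)))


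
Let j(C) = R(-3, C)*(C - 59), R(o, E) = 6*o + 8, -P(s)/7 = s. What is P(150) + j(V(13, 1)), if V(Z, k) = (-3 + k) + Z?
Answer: -570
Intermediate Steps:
P(s) = -7*s
V(Z, k) = -3 + Z + k
R(o, E) = 8 + 6*o
j(C) = 590 - 10*C (j(C) = (8 + 6*(-3))*(C - 59) = (8 - 18)*(-59 + C) = -10*(-59 + C) = 590 - 10*C)
P(150) + j(V(13, 1)) = -7*150 + (590 - 10*(-3 + 13 + 1)) = -1050 + (590 - 10*11) = -1050 + (590 - 110) = -1050 + 480 = -570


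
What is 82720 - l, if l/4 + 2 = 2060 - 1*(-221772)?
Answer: -812600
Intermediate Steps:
l = 895320 (l = -8 + 4*(2060 - 1*(-221772)) = -8 + 4*(2060 + 221772) = -8 + 4*223832 = -8 + 895328 = 895320)
82720 - l = 82720 - 1*895320 = 82720 - 895320 = -812600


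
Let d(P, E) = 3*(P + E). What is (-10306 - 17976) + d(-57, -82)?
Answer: -28699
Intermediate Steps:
d(P, E) = 3*E + 3*P (d(P, E) = 3*(E + P) = 3*E + 3*P)
(-10306 - 17976) + d(-57, -82) = (-10306 - 17976) + (3*(-82) + 3*(-57)) = -28282 + (-246 - 171) = -28282 - 417 = -28699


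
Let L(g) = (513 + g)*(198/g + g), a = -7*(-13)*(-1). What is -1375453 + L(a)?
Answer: -128744361/91 ≈ -1.4148e+6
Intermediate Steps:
a = -91 (a = 91*(-1) = -91)
L(g) = (513 + g)*(g + 198/g)
-1375453 + L(a) = -1375453 + (198 + (-91)² + 513*(-91) + 101574/(-91)) = -1375453 + (198 + 8281 - 46683 + 101574*(-1/91)) = -1375453 + (198 + 8281 - 46683 - 101574/91) = -1375453 - 3578138/91 = -128744361/91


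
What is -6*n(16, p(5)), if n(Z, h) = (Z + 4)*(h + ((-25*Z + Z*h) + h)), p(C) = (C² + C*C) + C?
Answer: -70800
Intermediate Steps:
p(C) = C + 2*C² (p(C) = (C² + C²) + C = 2*C² + C = C + 2*C²)
n(Z, h) = (4 + Z)*(-25*Z + 2*h + Z*h) (n(Z, h) = (4 + Z)*(h + (h - 25*Z + Z*h)) = (4 + Z)*(-25*Z + 2*h + Z*h))
-6*n(16, p(5)) = -6*(-100*16 - 25*16² + 8*(5*(1 + 2*5)) + (5*(1 + 2*5))*16² + 6*16*(5*(1 + 2*5))) = -6*(-1600 - 25*256 + 8*(5*(1 + 10)) + (5*(1 + 10))*256 + 6*16*(5*(1 + 10))) = -6*(-1600 - 6400 + 8*(5*11) + (5*11)*256 + 6*16*(5*11)) = -6*(-1600 - 6400 + 8*55 + 55*256 + 6*16*55) = -6*(-1600 - 6400 + 440 + 14080 + 5280) = -6*11800 = -70800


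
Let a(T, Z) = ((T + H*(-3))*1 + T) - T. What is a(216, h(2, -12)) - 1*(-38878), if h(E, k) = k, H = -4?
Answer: 39106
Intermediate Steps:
a(T, Z) = 12 + T (a(T, Z) = ((T - 4*(-3))*1 + T) - T = ((T + 12)*1 + T) - T = ((12 + T)*1 + T) - T = ((12 + T) + T) - T = (12 + 2*T) - T = 12 + T)
a(216, h(2, -12)) - 1*(-38878) = (12 + 216) - 1*(-38878) = 228 + 38878 = 39106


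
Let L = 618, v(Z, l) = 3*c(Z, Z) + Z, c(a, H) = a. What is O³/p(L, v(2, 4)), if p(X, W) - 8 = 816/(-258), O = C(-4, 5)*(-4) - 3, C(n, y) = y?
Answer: -523181/208 ≈ -2515.3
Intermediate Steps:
v(Z, l) = 4*Z (v(Z, l) = 3*Z + Z = 4*Z)
O = -23 (O = 5*(-4) - 3 = -20 - 3 = -23)
p(X, W) = 208/43 (p(X, W) = 8 + 816/(-258) = 8 + 816*(-1/258) = 8 - 136/43 = 208/43)
O³/p(L, v(2, 4)) = (-23)³/(208/43) = -12167*43/208 = -523181/208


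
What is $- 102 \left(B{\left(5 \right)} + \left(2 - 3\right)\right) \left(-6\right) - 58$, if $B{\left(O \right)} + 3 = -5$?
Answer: $-5566$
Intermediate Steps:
$B{\left(O \right)} = -8$ ($B{\left(O \right)} = -3 - 5 = -8$)
$- 102 \left(B{\left(5 \right)} + \left(2 - 3\right)\right) \left(-6\right) - 58 = - 102 \left(-8 + \left(2 - 3\right)\right) \left(-6\right) - 58 = - 102 \left(-8 - 1\right) \left(-6\right) - 58 = - 102 \left(\left(-9\right) \left(-6\right)\right) - 58 = \left(-102\right) 54 - 58 = -5508 - 58 = -5566$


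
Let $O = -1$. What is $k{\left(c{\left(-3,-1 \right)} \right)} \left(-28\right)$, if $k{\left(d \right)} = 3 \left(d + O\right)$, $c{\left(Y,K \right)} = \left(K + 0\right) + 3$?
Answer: $-84$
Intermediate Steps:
$c{\left(Y,K \right)} = 3 + K$ ($c{\left(Y,K \right)} = K + 3 = 3 + K$)
$k{\left(d \right)} = -3 + 3 d$ ($k{\left(d \right)} = 3 \left(d - 1\right) = 3 \left(-1 + d\right) = -3 + 3 d$)
$k{\left(c{\left(-3,-1 \right)} \right)} \left(-28\right) = \left(-3 + 3 \left(3 - 1\right)\right) \left(-28\right) = \left(-3 + 3 \cdot 2\right) \left(-28\right) = \left(-3 + 6\right) \left(-28\right) = 3 \left(-28\right) = -84$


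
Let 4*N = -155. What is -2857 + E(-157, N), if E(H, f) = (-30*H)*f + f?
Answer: -741633/4 ≈ -1.8541e+5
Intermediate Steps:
N = -155/4 (N = (¼)*(-155) = -155/4 ≈ -38.750)
E(H, f) = f - 30*H*f (E(H, f) = -30*H*f + f = f - 30*H*f)
-2857 + E(-157, N) = -2857 - 155*(1 - 30*(-157))/4 = -2857 - 155*(1 + 4710)/4 = -2857 - 155/4*4711 = -2857 - 730205/4 = -741633/4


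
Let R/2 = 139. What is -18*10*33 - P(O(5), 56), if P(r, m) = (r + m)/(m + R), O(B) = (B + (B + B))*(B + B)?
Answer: -992083/167 ≈ -5940.6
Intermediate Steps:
R = 278 (R = 2*139 = 278)
O(B) = 6*B**2 (O(B) = (B + 2*B)*(2*B) = (3*B)*(2*B) = 6*B**2)
P(r, m) = (m + r)/(278 + m) (P(r, m) = (r + m)/(m + 278) = (m + r)/(278 + m))
-18*10*33 - P(O(5), 56) = -18*10*33 - (56 + 6*5**2)/(278 + 56) = -180*33 - (56 + 6*25)/334 = -5940 - (56 + 150)/334 = -5940 - 206/334 = -5940 - 1*103/167 = -5940 - 103/167 = -992083/167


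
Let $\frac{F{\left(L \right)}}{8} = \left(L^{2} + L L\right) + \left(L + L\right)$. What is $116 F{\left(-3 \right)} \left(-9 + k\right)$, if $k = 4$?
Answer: $-55680$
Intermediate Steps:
$F{\left(L \right)} = 16 L + 16 L^{2}$ ($F{\left(L \right)} = 8 \left(\left(L^{2} + L L\right) + \left(L + L\right)\right) = 8 \left(\left(L^{2} + L^{2}\right) + 2 L\right) = 8 \left(2 L^{2} + 2 L\right) = 8 \left(2 L + 2 L^{2}\right) = 16 L + 16 L^{2}$)
$116 F{\left(-3 \right)} \left(-9 + k\right) = 116 \cdot 16 \left(-3\right) \left(1 - 3\right) \left(-9 + 4\right) = 116 \cdot 16 \left(-3\right) \left(-2\right) \left(-5\right) = 116 \cdot 96 \left(-5\right) = 116 \left(-480\right) = -55680$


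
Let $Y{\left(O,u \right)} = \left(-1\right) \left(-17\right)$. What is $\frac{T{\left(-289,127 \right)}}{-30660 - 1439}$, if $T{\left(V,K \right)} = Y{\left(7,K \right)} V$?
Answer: $\frac{4913}{32099} \approx 0.15306$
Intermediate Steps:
$Y{\left(O,u \right)} = 17$
$T{\left(V,K \right)} = 17 V$
$\frac{T{\left(-289,127 \right)}}{-30660 - 1439} = \frac{17 \left(-289\right)}{-30660 - 1439} = - \frac{4913}{-32099} = \left(-4913\right) \left(- \frac{1}{32099}\right) = \frac{4913}{32099}$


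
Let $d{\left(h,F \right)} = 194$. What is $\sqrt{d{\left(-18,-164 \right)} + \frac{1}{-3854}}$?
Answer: $\frac{15 \sqrt{12806842}}{3854} \approx 13.928$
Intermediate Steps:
$\sqrt{d{\left(-18,-164 \right)} + \frac{1}{-3854}} = \sqrt{194 + \frac{1}{-3854}} = \sqrt{194 - \frac{1}{3854}} = \sqrt{\frac{747675}{3854}} = \frac{15 \sqrt{12806842}}{3854}$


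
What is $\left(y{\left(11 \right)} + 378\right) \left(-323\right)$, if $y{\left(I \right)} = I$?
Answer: $-125647$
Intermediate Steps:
$\left(y{\left(11 \right)} + 378\right) \left(-323\right) = \left(11 + 378\right) \left(-323\right) = 389 \left(-323\right) = -125647$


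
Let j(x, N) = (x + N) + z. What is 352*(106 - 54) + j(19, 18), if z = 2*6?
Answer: 18353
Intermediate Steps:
z = 12
j(x, N) = 12 + N + x (j(x, N) = (x + N) + 12 = (N + x) + 12 = 12 + N + x)
352*(106 - 54) + j(19, 18) = 352*(106 - 54) + (12 + 18 + 19) = 352*52 + 49 = 18304 + 49 = 18353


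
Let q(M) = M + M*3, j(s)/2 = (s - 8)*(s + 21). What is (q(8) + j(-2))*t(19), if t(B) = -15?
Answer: 5220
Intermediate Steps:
j(s) = 2*(-8 + s)*(21 + s) (j(s) = 2*((s - 8)*(s + 21)) = 2*((-8 + s)*(21 + s)) = 2*(-8 + s)*(21 + s))
q(M) = 4*M (q(M) = M + 3*M = 4*M)
(q(8) + j(-2))*t(19) = (4*8 + (-336 + 2*(-2)**2 + 26*(-2)))*(-15) = (32 + (-336 + 2*4 - 52))*(-15) = (32 + (-336 + 8 - 52))*(-15) = (32 - 380)*(-15) = -348*(-15) = 5220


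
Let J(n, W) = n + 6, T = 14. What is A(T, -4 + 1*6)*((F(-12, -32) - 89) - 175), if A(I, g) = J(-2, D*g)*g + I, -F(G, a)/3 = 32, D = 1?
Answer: -7920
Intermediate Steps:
F(G, a) = -96 (F(G, a) = -3*32 = -96)
J(n, W) = 6 + n
A(I, g) = I + 4*g (A(I, g) = (6 - 2)*g + I = 4*g + I = I + 4*g)
A(T, -4 + 1*6)*((F(-12, -32) - 89) - 175) = (14 + 4*(-4 + 1*6))*((-96 - 89) - 175) = (14 + 4*(-4 + 6))*(-185 - 175) = (14 + 4*2)*(-360) = (14 + 8)*(-360) = 22*(-360) = -7920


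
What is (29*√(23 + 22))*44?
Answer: 3828*√5 ≈ 8559.7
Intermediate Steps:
(29*√(23 + 22))*44 = (29*√45)*44 = (29*(3*√5))*44 = (87*√5)*44 = 3828*√5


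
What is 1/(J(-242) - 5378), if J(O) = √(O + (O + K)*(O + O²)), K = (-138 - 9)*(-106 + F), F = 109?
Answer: -2689/34378526 - 11*I*√82302/34378526 ≈ -7.8217e-5 - 9.1793e-5*I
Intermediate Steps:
K = -441 (K = (-138 - 9)*(-106 + 109) = -147*3 = -441)
J(O) = √(O + (-441 + O)*(O + O²)) (J(O) = √(O + (O - 441)*(O + O²)) = √(O + (-441 + O)*(O + O²)))
1/(J(-242) - 5378) = 1/(√(-242*(-440 + (-242)² - 440*(-242))) - 5378) = 1/(√(-242*(-440 + 58564 + 106480)) - 5378) = 1/(√(-242*164604) - 5378) = 1/(√(-39834168) - 5378) = 1/(22*I*√82302 - 5378) = 1/(-5378 + 22*I*√82302)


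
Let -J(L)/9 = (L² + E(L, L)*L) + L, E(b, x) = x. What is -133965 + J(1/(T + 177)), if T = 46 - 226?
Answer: -133964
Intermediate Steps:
T = -180
J(L) = -18*L² - 9*L (J(L) = -9*((L² + L*L) + L) = -9*((L² + L²) + L) = -9*(2*L² + L) = -9*(L + 2*L²) = -18*L² - 9*L)
-133965 + J(1/(T + 177)) = -133965 - 9*(1 + 2/(-180 + 177))/(-180 + 177) = -133965 - 9*(1 + 2/(-3))/(-3) = -133965 - 9*(-⅓)*(1 + 2*(-⅓)) = -133965 - 9*(-⅓)*(1 - ⅔) = -133965 - 9*(-⅓)*⅓ = -133965 + 1 = -133964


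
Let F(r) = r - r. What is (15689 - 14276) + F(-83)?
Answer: 1413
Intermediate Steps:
F(r) = 0
(15689 - 14276) + F(-83) = (15689 - 14276) + 0 = 1413 + 0 = 1413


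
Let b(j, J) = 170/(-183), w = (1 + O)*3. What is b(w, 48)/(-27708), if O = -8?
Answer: 85/2535282 ≈ 3.3527e-5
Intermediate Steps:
w = -21 (w = (1 - 8)*3 = -7*3 = -21)
b(j, J) = -170/183 (b(j, J) = 170*(-1/183) = -170/183)
b(w, 48)/(-27708) = -170/183/(-27708) = -170/183*(-1/27708) = 85/2535282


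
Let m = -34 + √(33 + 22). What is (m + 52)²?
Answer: (18 + √55)² ≈ 645.98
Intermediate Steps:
m = -34 + √55 ≈ -26.584
(m + 52)² = ((-34 + √55) + 52)² = (18 + √55)²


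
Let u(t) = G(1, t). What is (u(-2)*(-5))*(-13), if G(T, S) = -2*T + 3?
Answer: 65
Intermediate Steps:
G(T, S) = 3 - 2*T
u(t) = 1 (u(t) = 3 - 2*1 = 3 - 2 = 1)
(u(-2)*(-5))*(-13) = (1*(-5))*(-13) = -5*(-13) = 65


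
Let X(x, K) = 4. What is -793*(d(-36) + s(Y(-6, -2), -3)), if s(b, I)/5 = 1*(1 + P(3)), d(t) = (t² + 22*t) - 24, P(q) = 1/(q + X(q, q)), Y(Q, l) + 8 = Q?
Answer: -2696200/7 ≈ -3.8517e+5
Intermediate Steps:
Y(Q, l) = -8 + Q
P(q) = 1/(4 + q) (P(q) = 1/(q + 4) = 1/(4 + q))
d(t) = -24 + t² + 22*t
s(b, I) = 40/7 (s(b, I) = 5*(1*(1 + 1/(4 + 3))) = 5*(1*(1 + 1/7)) = 5*(1*(1 + ⅐)) = 5*(1*(8/7)) = 5*(8/7) = 40/7)
-793*(d(-36) + s(Y(-6, -2), -3)) = -793*((-24 + (-36)² + 22*(-36)) + 40/7) = -793*((-24 + 1296 - 792) + 40/7) = -793*(480 + 40/7) = -793*3400/7 = -2696200/7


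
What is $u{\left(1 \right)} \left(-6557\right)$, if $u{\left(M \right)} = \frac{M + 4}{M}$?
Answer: $-32785$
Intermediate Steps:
$u{\left(M \right)} = \frac{4 + M}{M}$
$u{\left(1 \right)} \left(-6557\right) = \frac{4 + 1}{1} \left(-6557\right) = 1 \cdot 5 \left(-6557\right) = 5 \left(-6557\right) = -32785$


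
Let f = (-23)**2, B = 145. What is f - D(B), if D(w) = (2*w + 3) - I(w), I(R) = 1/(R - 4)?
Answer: 33277/141 ≈ 236.01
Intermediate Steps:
I(R) = 1/(-4 + R)
D(w) = 3 - 1/(-4 + w) + 2*w (D(w) = (2*w + 3) - 1/(-4 + w) = (3 + 2*w) - 1/(-4 + w) = 3 - 1/(-4 + w) + 2*w)
f = 529
f - D(B) = 529 - (-1 + (-4 + 145)*(3 + 2*145))/(-4 + 145) = 529 - (-1 + 141*(3 + 290))/141 = 529 - (-1 + 141*293)/141 = 529 - (-1 + 41313)/141 = 529 - 41312/141 = 33277/141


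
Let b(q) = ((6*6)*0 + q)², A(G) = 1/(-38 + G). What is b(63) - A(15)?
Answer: 91288/23 ≈ 3969.0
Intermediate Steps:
b(q) = q² (b(q) = (36*0 + q)² = (0 + q)² = q²)
b(63) - A(15) = 63² - 1/(-38 + 15) = 3969 - 1/(-23) = 3969 - 1*(-1/23) = 3969 + 1/23 = 91288/23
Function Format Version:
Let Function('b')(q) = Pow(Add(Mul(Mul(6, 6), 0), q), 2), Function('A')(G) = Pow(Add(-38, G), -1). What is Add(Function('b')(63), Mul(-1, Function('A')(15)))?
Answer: Rational(91288, 23) ≈ 3969.0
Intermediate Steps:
Function('b')(q) = Pow(q, 2) (Function('b')(q) = Pow(Add(Mul(36, 0), q), 2) = Pow(Add(0, q), 2) = Pow(q, 2))
Add(Function('b')(63), Mul(-1, Function('A')(15))) = Add(Pow(63, 2), Mul(-1, Pow(Add(-38, 15), -1))) = Add(3969, Mul(-1, Pow(-23, -1))) = Add(3969, Mul(-1, Rational(-1, 23))) = Add(3969, Rational(1, 23)) = Rational(91288, 23)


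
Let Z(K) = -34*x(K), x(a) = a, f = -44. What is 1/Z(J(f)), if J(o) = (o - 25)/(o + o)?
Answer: -44/1173 ≈ -0.037511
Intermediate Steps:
J(o) = (-25 + o)/(2*o) (J(o) = (-25 + o)/((2*o)) = (-25 + o)*(1/(2*o)) = (-25 + o)/(2*o))
Z(K) = -34*K
1/Z(J(f)) = 1/(-17*(-25 - 44)/(-44)) = 1/(-17*(-1)*(-69)/44) = 1/(-34*69/88) = 1/(-1173/44) = -44/1173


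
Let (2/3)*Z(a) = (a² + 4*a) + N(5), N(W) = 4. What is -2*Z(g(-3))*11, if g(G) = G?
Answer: -33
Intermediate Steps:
Z(a) = 6 + 6*a + 3*a²/2 (Z(a) = 3*((a² + 4*a) + 4)/2 = 3*(4 + a² + 4*a)/2 = 6 + 6*a + 3*a²/2)
-2*Z(g(-3))*11 = -2*(6 + 6*(-3) + (3/2)*(-3)²)*11 = -2*(6 - 18 + (3/2)*9)*11 = -2*(6 - 18 + 27/2)*11 = -2*3/2*11 = -3*11 = -33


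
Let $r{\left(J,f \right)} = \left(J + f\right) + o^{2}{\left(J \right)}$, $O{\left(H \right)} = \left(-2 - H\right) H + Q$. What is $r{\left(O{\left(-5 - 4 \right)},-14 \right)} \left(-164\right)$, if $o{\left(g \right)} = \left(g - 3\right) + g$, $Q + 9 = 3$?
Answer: $-3246872$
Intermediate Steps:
$Q = -6$ ($Q = -9 + 3 = -6$)
$o{\left(g \right)} = -3 + 2 g$ ($o{\left(g \right)} = \left(-3 + g\right) + g = -3 + 2 g$)
$O{\left(H \right)} = -6 + H \left(-2 - H\right)$ ($O{\left(H \right)} = \left(-2 - H\right) H - 6 = H \left(-2 - H\right) - 6 = -6 + H \left(-2 - H\right)$)
$r{\left(J,f \right)} = J + f + \left(-3 + 2 J\right)^{2}$ ($r{\left(J,f \right)} = \left(J + f\right) + \left(-3 + 2 J\right)^{2} = J + f + \left(-3 + 2 J\right)^{2}$)
$r{\left(O{\left(-5 - 4 \right)},-14 \right)} \left(-164\right) = \left(\left(-6 - \left(-5 - 4\right)^{2} - 2 \left(-5 - 4\right)\right) - 14 + \left(-3 + 2 \left(-6 - \left(-5 - 4\right)^{2} - 2 \left(-5 - 4\right)\right)\right)^{2}\right) \left(-164\right) = \left(\left(-6 - \left(-9\right)^{2} - -18\right) - 14 + \left(-3 + 2 \left(-6 - \left(-9\right)^{2} - -18\right)\right)^{2}\right) \left(-164\right) = \left(\left(-6 - 81 + 18\right) - 14 + \left(-3 + 2 \left(-6 - 81 + 18\right)\right)^{2}\right) \left(-164\right) = \left(-69 - 14 + \left(-3 + 2 \left(-69\right)\right)^{2}\right) \left(-164\right) = \left(-69 - 14 + \left(-3 - 138\right)^{2}\right) \left(-164\right) = \left(-69 - 14 + \left(-141\right)^{2}\right) \left(-164\right) = \left(-69 - 14 + 19881\right) \left(-164\right) = 19798 \left(-164\right) = -3246872$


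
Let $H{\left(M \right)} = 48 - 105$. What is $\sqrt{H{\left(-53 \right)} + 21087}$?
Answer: $\sqrt{21030} \approx 145.02$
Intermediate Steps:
$H{\left(M \right)} = -57$
$\sqrt{H{\left(-53 \right)} + 21087} = \sqrt{-57 + 21087} = \sqrt{21030}$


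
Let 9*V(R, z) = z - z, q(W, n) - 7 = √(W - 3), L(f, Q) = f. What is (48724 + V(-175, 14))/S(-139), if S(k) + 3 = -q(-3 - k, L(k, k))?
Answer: 487240/33 - 48724*√133/33 ≈ -2262.8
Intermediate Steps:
q(W, n) = 7 + √(-3 + W) (q(W, n) = 7 + √(W - 3) = 7 + √(-3 + W))
V(R, z) = 0 (V(R, z) = (z - z)/9 = (⅑)*0 = 0)
S(k) = -10 - √(-6 - k) (S(k) = -3 - (7 + √(-3 + (-3 - k))) = -3 - (7 + √(-6 - k)) = -3 + (-7 - √(-6 - k)) = -10 - √(-6 - k))
(48724 + V(-175, 14))/S(-139) = (48724 + 0)/(-10 - √(-6 - 1*(-139))) = 48724/(-10 - √(-6 + 139)) = 48724/(-10 - √133)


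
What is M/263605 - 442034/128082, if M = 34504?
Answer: -56051515621/16881527805 ≈ -3.3203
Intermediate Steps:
M/263605 - 442034/128082 = 34504/263605 - 442034/128082 = 34504*(1/263605) - 442034*1/128082 = 34504/263605 - 221017/64041 = -56051515621/16881527805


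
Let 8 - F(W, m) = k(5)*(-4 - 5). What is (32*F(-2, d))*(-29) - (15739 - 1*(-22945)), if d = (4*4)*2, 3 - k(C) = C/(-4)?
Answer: -81604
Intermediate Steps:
k(C) = 3 + C/4 (k(C) = 3 - C/(-4) = 3 - C*(-1)/4 = 3 - (-1)*C/4 = 3 + C/4)
d = 32 (d = 16*2 = 32)
F(W, m) = 185/4 (F(W, m) = 8 - (3 + (1/4)*5)*(-4 - 5) = 8 - (3 + 5/4)*(-9) = 8 - 17*(-9)/4 = 8 - 1*(-153/4) = 8 + 153/4 = 185/4)
(32*F(-2, d))*(-29) - (15739 - 1*(-22945)) = (32*(185/4))*(-29) - (15739 - 1*(-22945)) = 1480*(-29) - (15739 + 22945) = -42920 - 1*38684 = -42920 - 38684 = -81604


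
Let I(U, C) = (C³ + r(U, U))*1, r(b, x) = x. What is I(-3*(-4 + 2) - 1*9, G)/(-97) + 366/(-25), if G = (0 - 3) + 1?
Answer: -35227/2425 ≈ -14.527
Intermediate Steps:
G = -2 (G = -3 + 1 = -2)
I(U, C) = U + C³ (I(U, C) = (C³ + U)*1 = (U + C³)*1 = U + C³)
I(-3*(-4 + 2) - 1*9, G)/(-97) + 366/(-25) = ((-3*(-4 + 2) - 1*9) + (-2)³)/(-97) + 366/(-25) = ((-3*(-2) - 9) - 8)*(-1/97) + 366*(-1/25) = ((6 - 9) - 8)*(-1/97) - 366/25 = (-3 - 8)*(-1/97) - 366/25 = -11*(-1/97) - 366/25 = 11/97 - 366/25 = -35227/2425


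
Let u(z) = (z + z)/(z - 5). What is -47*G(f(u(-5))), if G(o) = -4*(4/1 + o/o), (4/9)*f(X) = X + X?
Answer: 940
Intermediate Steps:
u(z) = 2*z/(-5 + z) (u(z) = (2*z)/(-5 + z) = 2*z/(-5 + z))
f(X) = 9*X/2 (f(X) = 9*(X + X)/4 = 9*(2*X)/4 = 9*X/2)
G(o) = -20 (G(o) = -4*(4*1 + 1) = -4*(4 + 1) = -4*5 = -20)
-47*G(f(u(-5))) = -47*(-20) = 940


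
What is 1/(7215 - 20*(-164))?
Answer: 1/10495 ≈ 9.5283e-5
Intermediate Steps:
1/(7215 - 20*(-164)) = 1/(7215 + 3280) = 1/10495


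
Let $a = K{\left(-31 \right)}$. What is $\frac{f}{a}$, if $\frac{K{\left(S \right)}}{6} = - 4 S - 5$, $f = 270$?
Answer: $\frac{45}{119} \approx 0.37815$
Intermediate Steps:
$K{\left(S \right)} = -30 - 24 S$ ($K{\left(S \right)} = 6 \left(- 4 S - 5\right) = 6 \left(-5 - 4 S\right) = -30 - 24 S$)
$a = 714$ ($a = -30 - -744 = -30 + 744 = 714$)
$\frac{f}{a} = \frac{270}{714} = 270 \cdot \frac{1}{714} = \frac{45}{119}$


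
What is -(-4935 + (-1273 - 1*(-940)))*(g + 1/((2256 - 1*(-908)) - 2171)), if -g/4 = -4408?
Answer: 30745061212/331 ≈ 9.2885e+7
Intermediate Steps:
g = 17632 (g = -4*(-4408) = 17632)
-(-4935 + (-1273 - 1*(-940)))*(g + 1/((2256 - 1*(-908)) - 2171)) = -(-4935 + (-1273 - 1*(-940)))*(17632 + 1/((2256 - 1*(-908)) - 2171)) = -(-4935 + (-1273 + 940))*(17632 + 1/((2256 + 908) - 2171)) = -(-4935 - 333)*(17632 + 1/(3164 - 2171)) = -(-5268)*(17632 + 1/993) = -(-5268)*17508577/993 = -1*(-30745061212/331) = 30745061212/331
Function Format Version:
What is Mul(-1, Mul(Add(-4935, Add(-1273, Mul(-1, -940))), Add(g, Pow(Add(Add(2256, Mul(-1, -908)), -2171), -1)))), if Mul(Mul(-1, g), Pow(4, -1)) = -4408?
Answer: Rational(30745061212, 331) ≈ 9.2885e+7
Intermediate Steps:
g = 17632 (g = Mul(-4, -4408) = 17632)
Mul(-1, Mul(Add(-4935, Add(-1273, Mul(-1, -940))), Add(g, Pow(Add(Add(2256, Mul(-1, -908)), -2171), -1)))) = Mul(-1, Mul(Add(-4935, Add(-1273, Mul(-1, -940))), Add(17632, Pow(Add(Add(2256, Mul(-1, -908)), -2171), -1)))) = Mul(-1, Mul(Add(-4935, Add(-1273, 940)), Add(17632, Pow(Add(Add(2256, 908), -2171), -1)))) = Mul(-1, Mul(Add(-4935, -333), Add(17632, Pow(Add(3164, -2171), -1)))) = Mul(-1, Mul(-5268, Add(17632, Pow(993, -1)))) = Mul(-1, Mul(-5268, Add(17632, Rational(1, 993)))) = Mul(-1, Mul(-5268, Rational(17508577, 993))) = Mul(-1, Rational(-30745061212, 331)) = Rational(30745061212, 331)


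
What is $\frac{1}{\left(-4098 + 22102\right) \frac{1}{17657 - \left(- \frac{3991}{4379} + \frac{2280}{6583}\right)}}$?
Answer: $\frac{8776101179}{8948285066} \approx 0.98076$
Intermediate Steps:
$\frac{1}{\left(-4098 + 22102\right) \frac{1}{17657 - \left(- \frac{3991}{4379} + \frac{2280}{6583}\right)}} = \frac{1}{18004 \frac{1}{17657 - - \frac{561677}{994033}}} = \frac{1}{18004 \frac{1}{17657 + \left(\frac{3991}{4379} - \frac{2280}{6583}\right)}} = \frac{1}{18004 \frac{1}{17657 + \frac{561677}{994033}}} = \frac{1}{18004 \frac{1}{\frac{17552202358}{994033}}} = \frac{1}{18004 \cdot \frac{994033}{17552202358}} = \frac{1}{\frac{8948285066}{8776101179}} = \frac{8776101179}{8948285066}$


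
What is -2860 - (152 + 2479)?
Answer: -5491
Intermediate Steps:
-2860 - (152 + 2479) = -2860 - 1*2631 = -2860 - 2631 = -5491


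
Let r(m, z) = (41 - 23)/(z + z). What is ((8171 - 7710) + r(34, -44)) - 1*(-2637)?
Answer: 136303/44 ≈ 3097.8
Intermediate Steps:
r(m, z) = 9/z (r(m, z) = 18/((2*z)) = 18*(1/(2*z)) = 9/z)
((8171 - 7710) + r(34, -44)) - 1*(-2637) = ((8171 - 7710) + 9/(-44)) - 1*(-2637) = (461 + 9*(-1/44)) + 2637 = (461 - 9/44) + 2637 = 20275/44 + 2637 = 136303/44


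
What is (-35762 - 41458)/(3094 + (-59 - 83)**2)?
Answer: -38610/11629 ≈ -3.3201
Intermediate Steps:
(-35762 - 41458)/(3094 + (-59 - 83)**2) = -77220/(3094 + (-142)**2) = -77220/(3094 + 20164) = -77220/23258 = -77220*1/23258 = -38610/11629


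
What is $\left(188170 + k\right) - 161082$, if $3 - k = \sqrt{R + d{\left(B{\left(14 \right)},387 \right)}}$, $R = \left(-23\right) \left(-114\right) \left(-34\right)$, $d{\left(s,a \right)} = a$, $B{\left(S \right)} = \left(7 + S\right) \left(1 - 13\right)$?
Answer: $27091 - i \sqrt{88761} \approx 27091.0 - 297.93 i$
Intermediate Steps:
$B{\left(S \right)} = -84 - 12 S$ ($B{\left(S \right)} = \left(7 + S\right) \left(-12\right) = -84 - 12 S$)
$R = -89148$ ($R = 2622 \left(-34\right) = -89148$)
$k = 3 - i \sqrt{88761}$ ($k = 3 - \sqrt{-89148 + 387} = 3 - \sqrt{-88761} = 3 - i \sqrt{88761} \approx 3.0 - 297.93 i$)
$\left(188170 + k\right) - 161082 = \left(188170 + \left(3 - i \sqrt{88761}\right)\right) - 161082 = \left(188173 - i \sqrt{88761}\right) + \left(-418928 + 257846\right) = \left(188173 - i \sqrt{88761}\right) - 161082 = 27091 - i \sqrt{88761}$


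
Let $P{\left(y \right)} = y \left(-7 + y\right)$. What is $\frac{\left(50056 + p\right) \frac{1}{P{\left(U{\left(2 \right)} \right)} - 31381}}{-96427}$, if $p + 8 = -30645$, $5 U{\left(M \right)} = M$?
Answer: $\frac{485075}{75655756357} \approx 6.4116 \cdot 10^{-6}$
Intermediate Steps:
$U{\left(M \right)} = \frac{M}{5}$
$p = -30653$ ($p = -8 - 30645 = -30653$)
$\frac{\left(50056 + p\right) \frac{1}{P{\left(U{\left(2 \right)} \right)} - 31381}}{-96427} = \frac{\left(50056 - 30653\right) \frac{1}{\frac{1}{5} \cdot 2 \left(-7 + \frac{1}{5} \cdot 2\right) - 31381}}{-96427} = \frac{19403}{\frac{2 \left(-7 + \frac{2}{5}\right)}{5} - 31381} \left(- \frac{1}{96427}\right) = \frac{19403}{\frac{2}{5} \left(- \frac{33}{5}\right) - 31381} \left(- \frac{1}{96427}\right) = \frac{19403}{- \frac{66}{25} - 31381} \left(- \frac{1}{96427}\right) = \frac{19403}{- \frac{784591}{25}} \left(- \frac{1}{96427}\right) = 19403 \left(- \frac{25}{784591}\right) \left(- \frac{1}{96427}\right) = \left(- \frac{485075}{784591}\right) \left(- \frac{1}{96427}\right) = \frac{485075}{75655756357}$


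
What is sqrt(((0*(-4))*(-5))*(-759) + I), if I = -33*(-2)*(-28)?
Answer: 2*I*sqrt(462) ≈ 42.988*I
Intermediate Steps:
I = -1848 (I = 66*(-28) = -1848)
sqrt(((0*(-4))*(-5))*(-759) + I) = sqrt(((0*(-4))*(-5))*(-759) - 1848) = sqrt((0*(-5))*(-759) - 1848) = sqrt(0*(-759) - 1848) = sqrt(0 - 1848) = sqrt(-1848) = 2*I*sqrt(462)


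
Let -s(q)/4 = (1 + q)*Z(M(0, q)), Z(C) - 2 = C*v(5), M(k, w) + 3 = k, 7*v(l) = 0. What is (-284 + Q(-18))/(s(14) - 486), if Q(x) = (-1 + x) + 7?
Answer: 148/303 ≈ 0.48845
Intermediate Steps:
Q(x) = 6 + x
v(l) = 0 (v(l) = (1/7)*0 = 0)
M(k, w) = -3 + k
Z(C) = 2 (Z(C) = 2 + C*0 = 2 + 0 = 2)
s(q) = -8 - 8*q (s(q) = -4*(1 + q)*2 = -4*(2 + 2*q) = -8 - 8*q)
(-284 + Q(-18))/(s(14) - 486) = (-284 + (6 - 18))/((-8 - 8*14) - 486) = (-284 - 12)/((-8 - 112) - 486) = -296/(-120 - 486) = -296/(-606) = -296*(-1/606) = 148/303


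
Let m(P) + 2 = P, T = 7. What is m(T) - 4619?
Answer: -4614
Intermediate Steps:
m(P) = -2 + P
m(T) - 4619 = (-2 + 7) - 4619 = 5 - 4619 = -4614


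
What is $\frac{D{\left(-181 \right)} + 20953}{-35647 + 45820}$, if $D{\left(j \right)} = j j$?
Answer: $\frac{53714}{10173} \approx 5.2801$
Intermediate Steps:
$D{\left(j \right)} = j^{2}$
$\frac{D{\left(-181 \right)} + 20953}{-35647 + 45820} = \frac{\left(-181\right)^{2} + 20953}{-35647 + 45820} = \frac{32761 + 20953}{10173} = 53714 \cdot \frac{1}{10173} = \frac{53714}{10173}$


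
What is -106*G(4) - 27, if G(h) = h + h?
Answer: -875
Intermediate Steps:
G(h) = 2*h
-106*G(4) - 27 = -212*4 - 27 = -106*8 - 27 = -848 - 27 = -875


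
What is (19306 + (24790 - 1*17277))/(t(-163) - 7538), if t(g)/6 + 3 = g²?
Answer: 26819/151858 ≈ 0.17661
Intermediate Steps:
t(g) = -18 + 6*g²
(19306 + (24790 - 1*17277))/(t(-163) - 7538) = (19306 + (24790 - 1*17277))/((-18 + 6*(-163)²) - 7538) = (19306 + (24790 - 17277))/((-18 + 6*26569) - 7538) = (19306 + 7513)/((-18 + 159414) - 7538) = 26819/(159396 - 7538) = 26819/151858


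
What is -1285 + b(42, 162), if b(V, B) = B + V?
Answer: -1081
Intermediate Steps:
-1285 + b(42, 162) = -1285 + (162 + 42) = -1285 + 204 = -1081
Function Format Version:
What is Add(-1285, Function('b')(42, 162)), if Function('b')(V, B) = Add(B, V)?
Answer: -1081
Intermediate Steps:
Add(-1285, Function('b')(42, 162)) = Add(-1285, Add(162, 42)) = Add(-1285, 204) = -1081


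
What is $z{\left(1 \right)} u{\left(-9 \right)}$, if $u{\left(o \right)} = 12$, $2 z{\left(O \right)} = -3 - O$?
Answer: $-24$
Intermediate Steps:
$z{\left(O \right)} = - \frac{3}{2} - \frac{O}{2}$ ($z{\left(O \right)} = \frac{-3 - O}{2} = - \frac{3}{2} - \frac{O}{2}$)
$z{\left(1 \right)} u{\left(-9 \right)} = \left(- \frac{3}{2} - \frac{1}{2}\right) 12 = \left(-2\right) 12 = -24$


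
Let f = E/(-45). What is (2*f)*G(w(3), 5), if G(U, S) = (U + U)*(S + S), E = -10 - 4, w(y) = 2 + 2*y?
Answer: 896/9 ≈ 99.556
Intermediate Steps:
E = -14
f = 14/45 (f = -14/(-45) = -14*(-1/45) = 14/45 ≈ 0.31111)
G(U, S) = 4*S*U (G(U, S) = (2*U)*(2*S) = 4*S*U)
(2*f)*G(w(3), 5) = (2*(14/45))*(4*5*(2 + 2*3)) = 28*(4*5*(2 + 6))/45 = 28*(4*5*8)/45 = (28/45)*160 = 896/9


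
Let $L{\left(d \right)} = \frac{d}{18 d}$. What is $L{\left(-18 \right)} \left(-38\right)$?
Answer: $- \frac{19}{9} \approx -2.1111$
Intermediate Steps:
$L{\left(d \right)} = \frac{1}{18}$ ($L{\left(d \right)} = d \frac{1}{18 d} = \frac{1}{18}$)
$L{\left(-18 \right)} \left(-38\right) = \frac{1}{18} \left(-38\right) = - \frac{19}{9}$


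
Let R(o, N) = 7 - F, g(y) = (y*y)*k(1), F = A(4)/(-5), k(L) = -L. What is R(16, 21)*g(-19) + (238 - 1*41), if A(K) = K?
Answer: -13094/5 ≈ -2618.8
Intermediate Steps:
F = -⅘ (F = 4/(-5) = -⅕*4 = -⅘ ≈ -0.80000)
g(y) = -y² (g(y) = (y*y)*(-1*1) = y²*(-1) = -y²)
R(o, N) = 39/5 (R(o, N) = 7 - 1*(-⅘) = 7 + ⅘ = 39/5)
R(16, 21)*g(-19) + (238 - 1*41) = 39*(-1*(-19)²)/5 + (238 - 1*41) = 39*(-1*361)/5 + (238 - 41) = (39/5)*(-361) + 197 = -14079/5 + 197 = -13094/5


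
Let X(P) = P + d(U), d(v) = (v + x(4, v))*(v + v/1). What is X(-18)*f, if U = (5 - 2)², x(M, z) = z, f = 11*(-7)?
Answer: -23562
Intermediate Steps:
f = -77
U = 9 (U = 3² = 9)
d(v) = 4*v² (d(v) = (v + v)*(v + v/1) = (2*v)*(v + v*1) = (2*v)*(v + v) = (2*v)*(2*v) = 4*v²)
X(P) = 324 + P (X(P) = P + 4*9² = P + 4*81 = P + 324 = 324 + P)
X(-18)*f = (324 - 18)*(-77) = 306*(-77) = -23562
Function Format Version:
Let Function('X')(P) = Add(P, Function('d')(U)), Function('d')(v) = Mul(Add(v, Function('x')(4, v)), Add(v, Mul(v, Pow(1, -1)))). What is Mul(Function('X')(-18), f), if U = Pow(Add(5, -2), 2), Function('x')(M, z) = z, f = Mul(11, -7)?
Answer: -23562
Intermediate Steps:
f = -77
U = 9 (U = Pow(3, 2) = 9)
Function('d')(v) = Mul(4, Pow(v, 2)) (Function('d')(v) = Mul(Add(v, v), Add(v, Mul(v, Pow(1, -1)))) = Mul(Mul(2, v), Add(v, Mul(v, 1))) = Mul(Mul(2, v), Add(v, v)) = Mul(Mul(2, v), Mul(2, v)) = Mul(4, Pow(v, 2)))
Function('X')(P) = Add(324, P) (Function('X')(P) = Add(P, Mul(4, Pow(9, 2))) = Add(P, Mul(4, 81)) = Add(P, 324) = Add(324, P))
Mul(Function('X')(-18), f) = Mul(Add(324, -18), -77) = Mul(306, -77) = -23562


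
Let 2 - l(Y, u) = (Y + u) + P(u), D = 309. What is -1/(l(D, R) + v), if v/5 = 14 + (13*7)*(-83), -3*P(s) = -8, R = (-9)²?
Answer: 3/114257 ≈ 2.6257e-5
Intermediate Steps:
R = 81
P(s) = 8/3 (P(s) = -⅓*(-8) = 8/3)
v = -37695 (v = 5*(14 + (13*7)*(-83)) = 5*(14 + 91*(-83)) = 5*(14 - 7553) = 5*(-7539) = -37695)
l(Y, u) = -⅔ - Y - u (l(Y, u) = 2 - ((Y + u) + 8/3) = 2 - (8/3 + Y + u) = 2 + (-8/3 - Y - u) = -⅔ - Y - u)
-1/(l(D, R) + v) = -1/((-⅔ - 1*309 - 1*81) - 37695) = -1/((-⅔ - 309 - 81) - 37695) = -1/(-1172/3 - 37695) = -1/(-114257/3) = -1*(-3/114257) = 3/114257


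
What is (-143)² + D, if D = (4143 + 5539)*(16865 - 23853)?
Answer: -67637367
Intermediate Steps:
D = -67657816 (D = 9682*(-6988) = -67657816)
(-143)² + D = (-143)² - 67657816 = 20449 - 67657816 = -67637367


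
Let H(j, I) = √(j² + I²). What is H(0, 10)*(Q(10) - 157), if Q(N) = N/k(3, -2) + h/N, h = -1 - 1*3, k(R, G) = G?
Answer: -1624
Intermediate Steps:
h = -4 (h = -1 - 3 = -4)
H(j, I) = √(I² + j²)
Q(N) = -4/N - N/2 (Q(N) = N/(-2) - 4/N = N*(-½) - 4/N = -N/2 - 4/N = -4/N - N/2)
H(0, 10)*(Q(10) - 157) = √(10² + 0²)*((-4/10 - ½*10) - 157) = √(100 + 0)*((-4*⅒ - 5) - 157) = √100*((-⅖ - 5) - 157) = 10*(-27/5 - 157) = 10*(-812/5) = -1624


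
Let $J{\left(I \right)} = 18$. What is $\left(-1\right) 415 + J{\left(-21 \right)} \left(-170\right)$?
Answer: $-3475$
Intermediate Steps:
$\left(-1\right) 415 + J{\left(-21 \right)} \left(-170\right) = \left(-1\right) 415 + 18 \left(-170\right) = -415 - 3060 = -3475$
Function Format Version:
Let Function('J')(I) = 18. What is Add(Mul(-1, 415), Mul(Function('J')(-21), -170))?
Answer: -3475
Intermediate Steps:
Add(Mul(-1, 415), Mul(Function('J')(-21), -170)) = Add(Mul(-1, 415), Mul(18, -170)) = Add(-415, -3060) = -3475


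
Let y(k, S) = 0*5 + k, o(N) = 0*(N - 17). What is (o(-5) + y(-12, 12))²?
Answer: 144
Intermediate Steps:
o(N) = 0 (o(N) = 0*(-17 + N) = 0)
y(k, S) = k (y(k, S) = 0 + k = k)
(o(-5) + y(-12, 12))² = (0 - 12)² = (-12)² = 144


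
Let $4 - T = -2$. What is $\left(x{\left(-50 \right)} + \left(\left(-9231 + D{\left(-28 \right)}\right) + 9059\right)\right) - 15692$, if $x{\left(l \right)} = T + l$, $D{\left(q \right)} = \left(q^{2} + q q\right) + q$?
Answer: $-14368$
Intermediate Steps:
$T = 6$ ($T = 4 - -2 = 4 + 2 = 6$)
$D{\left(q \right)} = q + 2 q^{2}$ ($D{\left(q \right)} = \left(q^{2} + q^{2}\right) + q = 2 q^{2} + q = q + 2 q^{2}$)
$x{\left(l \right)} = 6 + l$
$\left(x{\left(-50 \right)} + \left(\left(-9231 + D{\left(-28 \right)}\right) + 9059\right)\right) - 15692 = \left(\left(6 - 50\right) - \left(172 + 28 \left(1 + 2 \left(-28\right)\right)\right)\right) - 15692 = \left(-44 - \left(172 + 28 \left(1 - 56\right)\right)\right) - 15692 = \left(-44 + \left(\left(-9231 - -1540\right) + 9059\right)\right) - 15692 = \left(-44 + \left(\left(-9231 + 1540\right) + 9059\right)\right) - 15692 = \left(-44 + \left(-7691 + 9059\right)\right) - 15692 = \left(-44 + 1368\right) - 15692 = 1324 - 15692 = -14368$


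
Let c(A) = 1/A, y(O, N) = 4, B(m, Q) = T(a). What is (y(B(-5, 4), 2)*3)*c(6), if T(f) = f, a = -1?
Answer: 2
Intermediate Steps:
B(m, Q) = -1
(y(B(-5, 4), 2)*3)*c(6) = (4*3)/6 = 12*(⅙) = 2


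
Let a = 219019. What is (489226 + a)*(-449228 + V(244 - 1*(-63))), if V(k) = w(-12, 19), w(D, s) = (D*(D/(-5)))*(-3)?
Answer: -318102292492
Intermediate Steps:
w(D, s) = 3*D²/5 (w(D, s) = (D*(D*(-⅕)))*(-3) = (D*(-D/5))*(-3) = -D²/5*(-3) = 3*D²/5)
V(k) = 432/5 (V(k) = (⅗)*(-12)² = (⅗)*144 = 432/5)
(489226 + a)*(-449228 + V(244 - 1*(-63))) = (489226 + 219019)*(-449228 + 432/5) = 708245*(-2245708/5) = -318102292492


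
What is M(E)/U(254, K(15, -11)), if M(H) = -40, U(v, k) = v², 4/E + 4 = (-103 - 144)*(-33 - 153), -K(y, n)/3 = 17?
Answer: -10/16129 ≈ -0.00062000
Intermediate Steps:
K(y, n) = -51 (K(y, n) = -3*17 = -51)
E = 2/22969 (E = 4/(-4 + (-103 - 144)*(-33 - 153)) = 4/(-4 - 247*(-186)) = 4/(-4 + 45942) = 4/45938 = 4*(1/45938) = 2/22969 ≈ 8.7074e-5)
M(E)/U(254, K(15, -11)) = -40/(254²) = -40/64516 = -40*1/64516 = -10/16129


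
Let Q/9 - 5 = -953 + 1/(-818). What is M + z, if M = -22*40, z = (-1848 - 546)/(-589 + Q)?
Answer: -6563710268/7460987 ≈ -879.74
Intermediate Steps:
Q = -6979185/818 (Q = 45 + 9*(-953 + 1/(-818)) = 45 + 9*(-953 - 1/818) = 45 + 9*(-779555/818) = 45 - 7015995/818 = -6979185/818 ≈ -8532.0)
z = 1958292/7460987 (z = (-1848 - 546)/(-589 - 6979185/818) = -2394/(-7460987/818) = -2394*(-818/7460987) = 1958292/7460987 ≈ 0.26247)
M = -880
M + z = -880 + 1958292/7460987 = -6563710268/7460987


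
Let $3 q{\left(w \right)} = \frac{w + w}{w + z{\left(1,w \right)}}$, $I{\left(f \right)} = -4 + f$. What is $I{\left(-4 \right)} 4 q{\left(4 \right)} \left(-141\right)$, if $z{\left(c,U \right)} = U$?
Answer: $1504$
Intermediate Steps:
$q{\left(w \right)} = \frac{1}{3}$ ($q{\left(w \right)} = \frac{\left(w + w\right) \frac{1}{w + w}}{3} = \frac{2 w \frac{1}{2 w}}{3} = \frac{1}{3} \cdot 1 = \frac{1}{3}$)
$I{\left(-4 \right)} 4 q{\left(4 \right)} \left(-141\right) = \left(-4 - 4\right) 4 \cdot \frac{1}{3} \left(-141\right) = \left(-8\right) 4 \cdot \frac{1}{3} \left(-141\right) = \left(-32\right) \frac{1}{3} \left(-141\right) = \left(- \frac{32}{3}\right) \left(-141\right) = 1504$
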